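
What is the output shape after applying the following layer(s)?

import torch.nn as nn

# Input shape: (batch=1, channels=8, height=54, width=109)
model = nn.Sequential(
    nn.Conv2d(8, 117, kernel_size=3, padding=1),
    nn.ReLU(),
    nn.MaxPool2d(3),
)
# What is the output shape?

Input shape: (1, 8, 54, 109)
  -> after Conv2d: (1, 117, 54, 109)
  -> after ReLU: (1, 117, 54, 109)
Output shape: (1, 117, 18, 36)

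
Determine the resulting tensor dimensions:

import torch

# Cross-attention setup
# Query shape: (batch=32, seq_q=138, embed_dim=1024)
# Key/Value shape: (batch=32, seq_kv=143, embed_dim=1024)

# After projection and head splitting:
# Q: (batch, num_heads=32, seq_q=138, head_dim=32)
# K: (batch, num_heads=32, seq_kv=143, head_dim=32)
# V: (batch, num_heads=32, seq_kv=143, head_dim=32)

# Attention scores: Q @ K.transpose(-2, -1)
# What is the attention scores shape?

Input shape: (32, 138, 1024)
Output shape: (32, 32, 138, 143)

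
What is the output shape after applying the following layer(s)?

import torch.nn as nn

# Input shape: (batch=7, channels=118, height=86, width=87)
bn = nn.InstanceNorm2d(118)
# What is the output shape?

Input shape: (7, 118, 86, 87)
Output shape: (7, 118, 86, 87)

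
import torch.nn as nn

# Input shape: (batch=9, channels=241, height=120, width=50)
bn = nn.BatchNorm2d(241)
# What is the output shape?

Input shape: (9, 241, 120, 50)
Output shape: (9, 241, 120, 50)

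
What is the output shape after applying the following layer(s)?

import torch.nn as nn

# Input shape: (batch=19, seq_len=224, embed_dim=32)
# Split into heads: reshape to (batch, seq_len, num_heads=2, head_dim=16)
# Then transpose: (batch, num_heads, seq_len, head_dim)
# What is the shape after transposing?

Input shape: (19, 224, 32)
  -> after reshape: (19, 224, 2, 16)
Output shape: (19, 2, 224, 16)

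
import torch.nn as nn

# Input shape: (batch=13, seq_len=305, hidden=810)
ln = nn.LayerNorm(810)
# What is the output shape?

Input shape: (13, 305, 810)
Output shape: (13, 305, 810)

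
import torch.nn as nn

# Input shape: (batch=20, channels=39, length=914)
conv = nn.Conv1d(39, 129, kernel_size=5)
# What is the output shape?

Input shape: (20, 39, 914)
Output shape: (20, 129, 910)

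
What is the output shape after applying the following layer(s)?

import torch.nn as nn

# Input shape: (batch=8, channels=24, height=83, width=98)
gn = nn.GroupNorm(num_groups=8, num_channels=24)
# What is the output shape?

Input shape: (8, 24, 83, 98)
Output shape: (8, 24, 83, 98)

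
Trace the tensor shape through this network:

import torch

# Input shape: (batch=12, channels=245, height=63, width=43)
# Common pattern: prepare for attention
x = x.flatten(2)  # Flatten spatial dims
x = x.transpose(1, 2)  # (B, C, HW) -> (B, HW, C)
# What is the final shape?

Input shape: (12, 245, 63, 43)
  -> after flatten(2): (12, 245, 2709)
Output shape: (12, 2709, 245)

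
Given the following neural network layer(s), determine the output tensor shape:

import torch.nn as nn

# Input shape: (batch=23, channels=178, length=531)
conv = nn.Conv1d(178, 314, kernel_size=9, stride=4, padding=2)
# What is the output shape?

Input shape: (23, 178, 531)
Output shape: (23, 314, 132)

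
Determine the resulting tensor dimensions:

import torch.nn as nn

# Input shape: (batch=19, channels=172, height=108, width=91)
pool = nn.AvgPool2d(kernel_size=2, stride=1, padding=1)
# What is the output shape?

Input shape: (19, 172, 108, 91)
Output shape: (19, 172, 109, 92)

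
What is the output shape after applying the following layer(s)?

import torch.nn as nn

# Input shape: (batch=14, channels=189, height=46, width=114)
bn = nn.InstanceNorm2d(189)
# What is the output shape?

Input shape: (14, 189, 46, 114)
Output shape: (14, 189, 46, 114)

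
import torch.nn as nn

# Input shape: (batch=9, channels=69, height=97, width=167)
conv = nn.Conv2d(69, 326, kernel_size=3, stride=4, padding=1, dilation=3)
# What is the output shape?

Input shape: (9, 69, 97, 167)
Output shape: (9, 326, 24, 41)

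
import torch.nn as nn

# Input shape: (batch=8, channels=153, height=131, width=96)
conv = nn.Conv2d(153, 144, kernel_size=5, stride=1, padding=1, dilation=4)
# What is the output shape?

Input shape: (8, 153, 131, 96)
Output shape: (8, 144, 117, 82)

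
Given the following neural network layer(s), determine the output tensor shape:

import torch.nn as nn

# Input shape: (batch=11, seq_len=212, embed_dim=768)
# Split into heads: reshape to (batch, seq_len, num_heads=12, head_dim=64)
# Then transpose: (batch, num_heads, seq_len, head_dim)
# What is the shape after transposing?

Input shape: (11, 212, 768)
  -> after reshape: (11, 212, 12, 64)
Output shape: (11, 12, 212, 64)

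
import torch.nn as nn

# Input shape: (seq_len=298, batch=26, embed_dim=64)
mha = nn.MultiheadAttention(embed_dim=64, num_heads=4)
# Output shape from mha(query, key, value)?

Input shape: (298, 26, 64)
Output shape: (298, 26, 64)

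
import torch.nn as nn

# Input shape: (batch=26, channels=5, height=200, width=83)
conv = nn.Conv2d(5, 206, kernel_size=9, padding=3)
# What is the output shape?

Input shape: (26, 5, 200, 83)
Output shape: (26, 206, 198, 81)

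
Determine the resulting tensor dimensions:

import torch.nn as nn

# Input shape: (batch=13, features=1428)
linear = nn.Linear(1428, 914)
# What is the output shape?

Input shape: (13, 1428)
Output shape: (13, 914)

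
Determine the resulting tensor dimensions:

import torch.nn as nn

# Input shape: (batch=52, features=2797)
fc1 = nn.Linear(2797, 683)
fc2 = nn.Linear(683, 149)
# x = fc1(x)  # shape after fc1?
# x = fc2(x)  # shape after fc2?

Input shape: (52, 2797)
  -> after fc1: (52, 683)
Output shape: (52, 149)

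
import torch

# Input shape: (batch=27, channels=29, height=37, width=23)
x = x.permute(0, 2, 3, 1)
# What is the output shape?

Input shape: (27, 29, 37, 23)
Output shape: (27, 37, 23, 29)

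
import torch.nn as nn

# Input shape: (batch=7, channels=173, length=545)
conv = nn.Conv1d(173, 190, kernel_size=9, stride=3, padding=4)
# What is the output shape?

Input shape: (7, 173, 545)
Output shape: (7, 190, 182)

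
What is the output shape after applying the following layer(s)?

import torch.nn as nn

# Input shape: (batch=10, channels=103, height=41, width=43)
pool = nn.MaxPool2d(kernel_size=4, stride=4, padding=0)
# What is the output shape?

Input shape: (10, 103, 41, 43)
Output shape: (10, 103, 10, 10)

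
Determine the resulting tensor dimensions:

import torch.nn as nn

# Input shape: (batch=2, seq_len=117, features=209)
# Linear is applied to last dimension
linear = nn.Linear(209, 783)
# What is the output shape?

Input shape: (2, 117, 209)
Output shape: (2, 117, 783)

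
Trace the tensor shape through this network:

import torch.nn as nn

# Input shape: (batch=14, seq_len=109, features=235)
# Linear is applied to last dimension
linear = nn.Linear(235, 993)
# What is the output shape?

Input shape: (14, 109, 235)
Output shape: (14, 109, 993)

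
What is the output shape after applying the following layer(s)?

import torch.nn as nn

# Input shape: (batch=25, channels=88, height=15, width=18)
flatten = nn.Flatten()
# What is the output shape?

Input shape: (25, 88, 15, 18)
Output shape: (25, 23760)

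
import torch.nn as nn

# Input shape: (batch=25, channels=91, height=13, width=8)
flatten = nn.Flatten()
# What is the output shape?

Input shape: (25, 91, 13, 8)
Output shape: (25, 9464)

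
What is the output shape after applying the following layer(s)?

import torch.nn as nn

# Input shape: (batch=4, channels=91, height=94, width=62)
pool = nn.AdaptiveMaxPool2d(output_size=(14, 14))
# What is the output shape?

Input shape: (4, 91, 94, 62)
Output shape: (4, 91, 14, 14)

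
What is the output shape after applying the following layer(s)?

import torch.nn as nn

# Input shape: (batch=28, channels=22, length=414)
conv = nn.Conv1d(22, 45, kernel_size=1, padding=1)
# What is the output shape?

Input shape: (28, 22, 414)
Output shape: (28, 45, 416)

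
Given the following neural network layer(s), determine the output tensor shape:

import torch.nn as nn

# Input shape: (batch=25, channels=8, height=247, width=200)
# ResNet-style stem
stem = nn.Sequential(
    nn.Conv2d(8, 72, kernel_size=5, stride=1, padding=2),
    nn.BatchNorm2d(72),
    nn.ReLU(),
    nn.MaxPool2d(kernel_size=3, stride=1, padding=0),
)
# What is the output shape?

Input shape: (25, 8, 247, 200)
  -> after Conv2d 5x5 stride=1: (25, 72, 247, 200)
Output shape: (25, 72, 245, 198)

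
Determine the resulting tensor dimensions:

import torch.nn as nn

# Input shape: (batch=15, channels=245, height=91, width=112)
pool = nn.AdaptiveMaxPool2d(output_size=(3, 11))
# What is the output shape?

Input shape: (15, 245, 91, 112)
Output shape: (15, 245, 3, 11)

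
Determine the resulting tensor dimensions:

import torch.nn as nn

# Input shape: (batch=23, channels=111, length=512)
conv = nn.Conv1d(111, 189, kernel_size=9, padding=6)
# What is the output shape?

Input shape: (23, 111, 512)
Output shape: (23, 189, 516)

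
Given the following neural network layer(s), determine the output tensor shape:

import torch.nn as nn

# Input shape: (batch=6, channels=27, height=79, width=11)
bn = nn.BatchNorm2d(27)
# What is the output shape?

Input shape: (6, 27, 79, 11)
Output shape: (6, 27, 79, 11)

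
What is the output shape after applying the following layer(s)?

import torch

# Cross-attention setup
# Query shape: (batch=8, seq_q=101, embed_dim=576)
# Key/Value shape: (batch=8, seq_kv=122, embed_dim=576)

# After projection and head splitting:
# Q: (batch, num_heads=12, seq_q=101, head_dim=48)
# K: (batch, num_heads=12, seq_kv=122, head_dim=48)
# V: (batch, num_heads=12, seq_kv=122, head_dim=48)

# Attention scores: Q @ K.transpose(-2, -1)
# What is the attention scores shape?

Input shape: (8, 101, 576)
Output shape: (8, 12, 101, 122)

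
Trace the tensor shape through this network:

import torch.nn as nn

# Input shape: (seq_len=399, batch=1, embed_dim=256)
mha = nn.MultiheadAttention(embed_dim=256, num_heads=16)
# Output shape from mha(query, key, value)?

Input shape: (399, 1, 256)
Output shape: (399, 1, 256)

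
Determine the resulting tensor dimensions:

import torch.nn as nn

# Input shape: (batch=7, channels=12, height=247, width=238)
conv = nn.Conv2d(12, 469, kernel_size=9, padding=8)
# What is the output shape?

Input shape: (7, 12, 247, 238)
Output shape: (7, 469, 255, 246)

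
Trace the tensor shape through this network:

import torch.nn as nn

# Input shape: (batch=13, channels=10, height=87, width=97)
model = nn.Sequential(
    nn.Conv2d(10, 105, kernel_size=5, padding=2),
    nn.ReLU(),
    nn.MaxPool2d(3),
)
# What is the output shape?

Input shape: (13, 10, 87, 97)
  -> after Conv2d: (13, 105, 87, 97)
  -> after ReLU: (13, 105, 87, 97)
Output shape: (13, 105, 29, 32)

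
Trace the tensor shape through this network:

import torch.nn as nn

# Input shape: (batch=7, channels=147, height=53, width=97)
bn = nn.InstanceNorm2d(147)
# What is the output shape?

Input shape: (7, 147, 53, 97)
Output shape: (7, 147, 53, 97)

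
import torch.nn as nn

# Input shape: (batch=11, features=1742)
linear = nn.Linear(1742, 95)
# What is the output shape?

Input shape: (11, 1742)
Output shape: (11, 95)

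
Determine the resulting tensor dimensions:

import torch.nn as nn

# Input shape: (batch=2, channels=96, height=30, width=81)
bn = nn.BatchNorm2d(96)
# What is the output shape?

Input shape: (2, 96, 30, 81)
Output shape: (2, 96, 30, 81)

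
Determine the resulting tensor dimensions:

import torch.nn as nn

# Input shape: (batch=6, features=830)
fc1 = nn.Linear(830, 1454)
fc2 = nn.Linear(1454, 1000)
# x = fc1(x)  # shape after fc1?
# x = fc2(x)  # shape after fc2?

Input shape: (6, 830)
  -> after fc1: (6, 1454)
Output shape: (6, 1000)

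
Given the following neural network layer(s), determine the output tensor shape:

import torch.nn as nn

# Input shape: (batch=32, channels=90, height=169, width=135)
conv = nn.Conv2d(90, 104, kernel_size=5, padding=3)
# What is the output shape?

Input shape: (32, 90, 169, 135)
Output shape: (32, 104, 171, 137)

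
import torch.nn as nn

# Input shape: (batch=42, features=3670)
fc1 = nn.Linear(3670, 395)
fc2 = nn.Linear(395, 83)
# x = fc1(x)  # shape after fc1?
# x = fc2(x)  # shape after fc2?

Input shape: (42, 3670)
  -> after fc1: (42, 395)
Output shape: (42, 83)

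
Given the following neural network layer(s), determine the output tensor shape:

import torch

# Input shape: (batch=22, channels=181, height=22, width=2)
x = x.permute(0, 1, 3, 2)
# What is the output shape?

Input shape: (22, 181, 22, 2)
Output shape: (22, 181, 2, 22)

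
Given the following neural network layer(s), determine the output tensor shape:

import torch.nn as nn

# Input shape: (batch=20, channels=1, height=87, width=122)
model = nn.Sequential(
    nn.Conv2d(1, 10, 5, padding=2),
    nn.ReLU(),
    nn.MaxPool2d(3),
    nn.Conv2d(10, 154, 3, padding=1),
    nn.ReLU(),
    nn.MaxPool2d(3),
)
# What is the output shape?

Input shape: (20, 1, 87, 122)
  -> after first Conv2d: (20, 10, 87, 122)
  -> after first MaxPool2d: (20, 10, 29, 40)
  -> after second Conv2d: (20, 154, 29, 40)
Output shape: (20, 154, 9, 13)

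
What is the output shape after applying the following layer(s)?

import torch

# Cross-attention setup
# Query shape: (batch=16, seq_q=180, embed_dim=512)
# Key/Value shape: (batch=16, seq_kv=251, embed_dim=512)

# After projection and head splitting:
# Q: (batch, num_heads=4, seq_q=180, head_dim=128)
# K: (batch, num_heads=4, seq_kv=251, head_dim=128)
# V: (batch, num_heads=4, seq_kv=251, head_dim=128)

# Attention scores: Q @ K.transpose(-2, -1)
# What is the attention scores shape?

Input shape: (16, 180, 512)
Output shape: (16, 4, 180, 251)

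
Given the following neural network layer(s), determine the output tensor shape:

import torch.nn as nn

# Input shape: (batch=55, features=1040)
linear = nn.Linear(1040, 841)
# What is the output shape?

Input shape: (55, 1040)
Output shape: (55, 841)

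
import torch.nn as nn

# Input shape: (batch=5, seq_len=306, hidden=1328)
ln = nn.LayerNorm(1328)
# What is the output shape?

Input shape: (5, 306, 1328)
Output shape: (5, 306, 1328)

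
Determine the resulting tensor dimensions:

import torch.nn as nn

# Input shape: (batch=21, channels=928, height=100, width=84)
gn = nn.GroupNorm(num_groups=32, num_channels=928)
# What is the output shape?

Input shape: (21, 928, 100, 84)
Output shape: (21, 928, 100, 84)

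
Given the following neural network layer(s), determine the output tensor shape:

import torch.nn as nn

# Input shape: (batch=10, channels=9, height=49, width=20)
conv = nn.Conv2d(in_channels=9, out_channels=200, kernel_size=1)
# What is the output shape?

Input shape: (10, 9, 49, 20)
Output shape: (10, 200, 49, 20)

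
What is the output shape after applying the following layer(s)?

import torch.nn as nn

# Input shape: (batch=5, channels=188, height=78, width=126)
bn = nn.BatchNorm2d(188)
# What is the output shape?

Input shape: (5, 188, 78, 126)
Output shape: (5, 188, 78, 126)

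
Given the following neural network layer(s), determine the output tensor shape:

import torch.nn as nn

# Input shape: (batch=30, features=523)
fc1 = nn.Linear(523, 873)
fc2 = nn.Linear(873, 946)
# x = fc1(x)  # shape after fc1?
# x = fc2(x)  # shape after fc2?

Input shape: (30, 523)
  -> after fc1: (30, 873)
Output shape: (30, 946)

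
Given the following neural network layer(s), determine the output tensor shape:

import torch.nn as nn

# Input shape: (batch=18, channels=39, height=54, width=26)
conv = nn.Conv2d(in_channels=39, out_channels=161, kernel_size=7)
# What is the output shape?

Input shape: (18, 39, 54, 26)
Output shape: (18, 161, 48, 20)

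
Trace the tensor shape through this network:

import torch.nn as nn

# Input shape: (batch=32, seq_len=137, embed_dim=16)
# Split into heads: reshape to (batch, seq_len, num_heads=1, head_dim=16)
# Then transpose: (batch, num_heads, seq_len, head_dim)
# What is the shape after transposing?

Input shape: (32, 137, 16)
  -> after reshape: (32, 137, 1, 16)
Output shape: (32, 1, 137, 16)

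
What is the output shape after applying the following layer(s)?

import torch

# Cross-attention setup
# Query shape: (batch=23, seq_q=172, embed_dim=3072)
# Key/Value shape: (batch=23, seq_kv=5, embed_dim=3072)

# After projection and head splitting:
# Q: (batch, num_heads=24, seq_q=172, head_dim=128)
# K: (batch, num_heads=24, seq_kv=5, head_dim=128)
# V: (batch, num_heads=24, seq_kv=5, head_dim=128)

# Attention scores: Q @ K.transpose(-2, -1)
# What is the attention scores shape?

Input shape: (23, 172, 3072)
Output shape: (23, 24, 172, 5)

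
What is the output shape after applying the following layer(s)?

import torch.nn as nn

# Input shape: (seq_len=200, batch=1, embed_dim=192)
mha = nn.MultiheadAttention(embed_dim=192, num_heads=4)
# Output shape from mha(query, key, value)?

Input shape: (200, 1, 192)
Output shape: (200, 1, 192)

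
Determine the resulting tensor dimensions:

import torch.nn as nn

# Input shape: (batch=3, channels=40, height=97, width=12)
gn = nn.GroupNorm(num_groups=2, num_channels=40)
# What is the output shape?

Input shape: (3, 40, 97, 12)
Output shape: (3, 40, 97, 12)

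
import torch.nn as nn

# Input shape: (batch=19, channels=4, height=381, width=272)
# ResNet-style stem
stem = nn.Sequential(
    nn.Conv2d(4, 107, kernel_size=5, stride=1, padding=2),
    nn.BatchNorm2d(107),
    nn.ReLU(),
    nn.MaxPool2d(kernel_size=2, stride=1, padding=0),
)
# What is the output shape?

Input shape: (19, 4, 381, 272)
  -> after Conv2d 5x5 stride=1: (19, 107, 381, 272)
Output shape: (19, 107, 380, 271)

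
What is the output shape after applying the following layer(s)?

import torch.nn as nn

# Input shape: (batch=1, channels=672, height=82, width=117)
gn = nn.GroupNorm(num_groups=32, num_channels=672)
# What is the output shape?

Input shape: (1, 672, 82, 117)
Output shape: (1, 672, 82, 117)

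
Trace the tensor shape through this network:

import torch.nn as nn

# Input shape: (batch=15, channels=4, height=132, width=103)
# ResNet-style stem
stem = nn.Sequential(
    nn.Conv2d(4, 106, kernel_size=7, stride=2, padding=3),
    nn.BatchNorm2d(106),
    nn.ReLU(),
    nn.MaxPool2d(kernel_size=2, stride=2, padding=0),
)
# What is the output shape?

Input shape: (15, 4, 132, 103)
  -> after Conv2d 7x7 stride=2: (15, 106, 66, 52)
Output shape: (15, 106, 33, 26)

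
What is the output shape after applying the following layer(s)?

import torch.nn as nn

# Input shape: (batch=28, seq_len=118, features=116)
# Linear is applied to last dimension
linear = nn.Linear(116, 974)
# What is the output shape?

Input shape: (28, 118, 116)
Output shape: (28, 118, 974)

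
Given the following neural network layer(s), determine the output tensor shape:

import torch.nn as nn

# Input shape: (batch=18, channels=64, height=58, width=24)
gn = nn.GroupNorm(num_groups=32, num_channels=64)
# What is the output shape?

Input shape: (18, 64, 58, 24)
Output shape: (18, 64, 58, 24)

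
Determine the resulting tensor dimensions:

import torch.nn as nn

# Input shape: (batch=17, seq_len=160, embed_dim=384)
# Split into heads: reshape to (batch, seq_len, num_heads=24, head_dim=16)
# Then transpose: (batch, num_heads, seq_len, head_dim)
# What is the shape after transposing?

Input shape: (17, 160, 384)
  -> after reshape: (17, 160, 24, 16)
Output shape: (17, 24, 160, 16)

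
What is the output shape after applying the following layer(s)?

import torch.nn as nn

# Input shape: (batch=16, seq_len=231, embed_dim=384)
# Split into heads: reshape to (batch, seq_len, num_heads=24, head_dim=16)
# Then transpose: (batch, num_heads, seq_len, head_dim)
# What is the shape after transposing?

Input shape: (16, 231, 384)
  -> after reshape: (16, 231, 24, 16)
Output shape: (16, 24, 231, 16)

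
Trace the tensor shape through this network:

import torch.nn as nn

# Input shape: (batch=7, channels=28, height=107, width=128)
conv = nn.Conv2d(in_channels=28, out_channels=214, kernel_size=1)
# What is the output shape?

Input shape: (7, 28, 107, 128)
Output shape: (7, 214, 107, 128)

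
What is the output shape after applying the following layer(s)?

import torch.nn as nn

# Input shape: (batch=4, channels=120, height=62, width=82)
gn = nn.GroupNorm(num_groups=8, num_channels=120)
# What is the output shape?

Input shape: (4, 120, 62, 82)
Output shape: (4, 120, 62, 82)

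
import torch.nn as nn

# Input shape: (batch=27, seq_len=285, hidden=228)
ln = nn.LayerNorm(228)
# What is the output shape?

Input shape: (27, 285, 228)
Output shape: (27, 285, 228)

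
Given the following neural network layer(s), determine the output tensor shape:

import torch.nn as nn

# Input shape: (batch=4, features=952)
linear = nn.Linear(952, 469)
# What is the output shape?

Input shape: (4, 952)
Output shape: (4, 469)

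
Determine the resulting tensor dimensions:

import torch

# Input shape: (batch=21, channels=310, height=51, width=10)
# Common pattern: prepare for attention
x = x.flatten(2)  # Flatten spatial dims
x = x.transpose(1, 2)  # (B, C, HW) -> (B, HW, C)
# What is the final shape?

Input shape: (21, 310, 51, 10)
  -> after flatten(2): (21, 310, 510)
Output shape: (21, 510, 310)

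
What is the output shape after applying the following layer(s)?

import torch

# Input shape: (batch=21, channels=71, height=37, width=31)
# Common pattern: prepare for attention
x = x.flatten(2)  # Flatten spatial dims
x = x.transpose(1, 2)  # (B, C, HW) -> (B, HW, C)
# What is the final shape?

Input shape: (21, 71, 37, 31)
  -> after flatten(2): (21, 71, 1147)
Output shape: (21, 1147, 71)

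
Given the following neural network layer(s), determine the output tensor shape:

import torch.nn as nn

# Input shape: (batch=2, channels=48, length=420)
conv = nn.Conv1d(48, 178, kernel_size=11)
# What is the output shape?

Input shape: (2, 48, 420)
Output shape: (2, 178, 410)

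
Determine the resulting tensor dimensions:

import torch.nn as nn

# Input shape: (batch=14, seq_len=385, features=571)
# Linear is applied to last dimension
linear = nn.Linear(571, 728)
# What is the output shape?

Input shape: (14, 385, 571)
Output shape: (14, 385, 728)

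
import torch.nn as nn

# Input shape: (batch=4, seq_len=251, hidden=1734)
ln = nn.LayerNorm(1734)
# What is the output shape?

Input shape: (4, 251, 1734)
Output shape: (4, 251, 1734)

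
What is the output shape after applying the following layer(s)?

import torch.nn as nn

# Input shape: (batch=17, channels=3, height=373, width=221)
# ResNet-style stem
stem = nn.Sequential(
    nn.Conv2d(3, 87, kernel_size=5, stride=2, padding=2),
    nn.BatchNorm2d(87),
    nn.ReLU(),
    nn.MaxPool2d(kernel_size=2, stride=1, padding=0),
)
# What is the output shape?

Input shape: (17, 3, 373, 221)
  -> after Conv2d 5x5 stride=2: (17, 87, 187, 111)
Output shape: (17, 87, 186, 110)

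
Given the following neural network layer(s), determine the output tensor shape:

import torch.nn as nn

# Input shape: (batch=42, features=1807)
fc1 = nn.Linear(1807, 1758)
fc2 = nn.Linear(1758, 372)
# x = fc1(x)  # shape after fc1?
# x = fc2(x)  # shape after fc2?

Input shape: (42, 1807)
  -> after fc1: (42, 1758)
Output shape: (42, 372)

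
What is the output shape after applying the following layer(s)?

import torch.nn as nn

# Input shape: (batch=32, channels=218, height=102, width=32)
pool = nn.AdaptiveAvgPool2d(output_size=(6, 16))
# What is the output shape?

Input shape: (32, 218, 102, 32)
Output shape: (32, 218, 6, 16)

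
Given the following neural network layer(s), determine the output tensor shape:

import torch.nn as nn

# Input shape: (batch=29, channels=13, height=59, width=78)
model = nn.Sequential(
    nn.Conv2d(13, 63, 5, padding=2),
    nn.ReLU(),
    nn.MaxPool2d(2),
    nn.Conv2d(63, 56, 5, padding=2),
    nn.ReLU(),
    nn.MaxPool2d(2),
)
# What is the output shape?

Input shape: (29, 13, 59, 78)
  -> after first Conv2d: (29, 63, 59, 78)
  -> after first MaxPool2d: (29, 63, 29, 39)
  -> after second Conv2d: (29, 56, 29, 39)
Output shape: (29, 56, 14, 19)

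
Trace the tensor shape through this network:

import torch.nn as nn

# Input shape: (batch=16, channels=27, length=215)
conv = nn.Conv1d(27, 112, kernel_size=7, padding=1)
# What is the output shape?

Input shape: (16, 27, 215)
Output shape: (16, 112, 211)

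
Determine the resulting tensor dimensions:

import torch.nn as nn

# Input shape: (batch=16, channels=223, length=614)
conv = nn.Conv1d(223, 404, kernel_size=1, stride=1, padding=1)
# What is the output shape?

Input shape: (16, 223, 614)
Output shape: (16, 404, 616)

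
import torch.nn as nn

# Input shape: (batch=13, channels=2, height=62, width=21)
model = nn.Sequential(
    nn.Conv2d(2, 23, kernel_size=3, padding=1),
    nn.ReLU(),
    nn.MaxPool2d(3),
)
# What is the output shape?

Input shape: (13, 2, 62, 21)
  -> after Conv2d: (13, 23, 62, 21)
  -> after ReLU: (13, 23, 62, 21)
Output shape: (13, 23, 20, 7)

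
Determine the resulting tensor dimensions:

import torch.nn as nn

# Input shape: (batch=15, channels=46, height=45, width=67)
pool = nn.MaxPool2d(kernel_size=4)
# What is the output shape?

Input shape: (15, 46, 45, 67)
Output shape: (15, 46, 11, 16)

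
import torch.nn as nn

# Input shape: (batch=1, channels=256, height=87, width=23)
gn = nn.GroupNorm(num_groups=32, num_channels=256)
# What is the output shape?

Input shape: (1, 256, 87, 23)
Output shape: (1, 256, 87, 23)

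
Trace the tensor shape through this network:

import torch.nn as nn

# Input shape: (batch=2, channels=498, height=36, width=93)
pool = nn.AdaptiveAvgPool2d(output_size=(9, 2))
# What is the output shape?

Input shape: (2, 498, 36, 93)
Output shape: (2, 498, 9, 2)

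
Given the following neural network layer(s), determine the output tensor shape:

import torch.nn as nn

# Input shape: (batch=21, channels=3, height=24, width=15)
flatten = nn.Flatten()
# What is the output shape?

Input shape: (21, 3, 24, 15)
Output shape: (21, 1080)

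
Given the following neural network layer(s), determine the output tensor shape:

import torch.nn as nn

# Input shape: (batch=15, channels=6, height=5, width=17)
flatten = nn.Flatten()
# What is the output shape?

Input shape: (15, 6, 5, 17)
Output shape: (15, 510)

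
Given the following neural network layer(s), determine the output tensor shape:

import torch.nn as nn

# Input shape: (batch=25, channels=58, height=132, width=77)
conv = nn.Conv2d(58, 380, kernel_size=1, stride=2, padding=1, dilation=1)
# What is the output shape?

Input shape: (25, 58, 132, 77)
Output shape: (25, 380, 67, 40)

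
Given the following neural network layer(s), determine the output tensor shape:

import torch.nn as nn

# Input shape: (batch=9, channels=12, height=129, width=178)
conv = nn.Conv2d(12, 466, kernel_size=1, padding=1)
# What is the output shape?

Input shape: (9, 12, 129, 178)
Output shape: (9, 466, 131, 180)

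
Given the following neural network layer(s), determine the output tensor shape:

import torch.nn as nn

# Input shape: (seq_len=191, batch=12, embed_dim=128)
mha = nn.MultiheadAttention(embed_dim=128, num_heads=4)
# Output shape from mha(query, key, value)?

Input shape: (191, 12, 128)
Output shape: (191, 12, 128)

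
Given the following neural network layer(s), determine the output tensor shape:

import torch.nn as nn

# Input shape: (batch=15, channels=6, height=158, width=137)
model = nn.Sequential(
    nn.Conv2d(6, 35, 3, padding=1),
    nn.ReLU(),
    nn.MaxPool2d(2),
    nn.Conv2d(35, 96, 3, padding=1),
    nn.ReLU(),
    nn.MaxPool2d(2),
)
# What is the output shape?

Input shape: (15, 6, 158, 137)
  -> after first Conv2d: (15, 35, 158, 137)
  -> after first MaxPool2d: (15, 35, 79, 68)
  -> after second Conv2d: (15, 96, 79, 68)
Output shape: (15, 96, 39, 34)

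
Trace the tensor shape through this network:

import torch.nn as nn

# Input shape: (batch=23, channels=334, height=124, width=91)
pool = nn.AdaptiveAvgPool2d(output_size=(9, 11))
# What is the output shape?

Input shape: (23, 334, 124, 91)
Output shape: (23, 334, 9, 11)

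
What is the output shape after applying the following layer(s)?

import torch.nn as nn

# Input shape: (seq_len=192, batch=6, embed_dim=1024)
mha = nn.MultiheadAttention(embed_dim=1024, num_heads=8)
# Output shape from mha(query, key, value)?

Input shape: (192, 6, 1024)
Output shape: (192, 6, 1024)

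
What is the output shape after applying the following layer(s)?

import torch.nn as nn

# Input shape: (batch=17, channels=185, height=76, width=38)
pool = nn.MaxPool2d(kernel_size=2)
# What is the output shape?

Input shape: (17, 185, 76, 38)
Output shape: (17, 185, 38, 19)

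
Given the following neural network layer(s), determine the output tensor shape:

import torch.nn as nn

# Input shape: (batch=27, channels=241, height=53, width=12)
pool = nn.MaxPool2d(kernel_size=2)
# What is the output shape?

Input shape: (27, 241, 53, 12)
Output shape: (27, 241, 26, 6)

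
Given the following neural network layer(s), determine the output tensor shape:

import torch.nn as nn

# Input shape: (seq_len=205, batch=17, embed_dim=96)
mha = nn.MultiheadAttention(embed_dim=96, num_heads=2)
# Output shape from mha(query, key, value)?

Input shape: (205, 17, 96)
Output shape: (205, 17, 96)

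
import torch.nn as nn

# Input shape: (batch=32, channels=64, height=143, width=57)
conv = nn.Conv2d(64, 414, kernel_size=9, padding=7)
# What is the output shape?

Input shape: (32, 64, 143, 57)
Output shape: (32, 414, 149, 63)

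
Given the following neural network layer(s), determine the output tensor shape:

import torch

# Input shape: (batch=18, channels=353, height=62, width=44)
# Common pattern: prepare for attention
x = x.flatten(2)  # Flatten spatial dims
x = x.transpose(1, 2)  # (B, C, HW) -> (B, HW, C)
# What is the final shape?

Input shape: (18, 353, 62, 44)
  -> after flatten(2): (18, 353, 2728)
Output shape: (18, 2728, 353)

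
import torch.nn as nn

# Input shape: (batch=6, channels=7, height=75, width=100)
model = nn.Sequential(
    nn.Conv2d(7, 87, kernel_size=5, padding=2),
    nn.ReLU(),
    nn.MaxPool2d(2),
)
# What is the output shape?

Input shape: (6, 7, 75, 100)
  -> after Conv2d: (6, 87, 75, 100)
  -> after ReLU: (6, 87, 75, 100)
Output shape: (6, 87, 37, 50)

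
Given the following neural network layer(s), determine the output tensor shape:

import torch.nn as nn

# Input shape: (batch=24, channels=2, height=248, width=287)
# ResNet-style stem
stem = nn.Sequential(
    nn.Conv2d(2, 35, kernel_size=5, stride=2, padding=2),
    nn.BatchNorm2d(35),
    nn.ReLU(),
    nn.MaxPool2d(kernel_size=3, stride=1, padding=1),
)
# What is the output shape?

Input shape: (24, 2, 248, 287)
  -> after Conv2d 5x5 stride=2: (24, 35, 124, 144)
Output shape: (24, 35, 124, 144)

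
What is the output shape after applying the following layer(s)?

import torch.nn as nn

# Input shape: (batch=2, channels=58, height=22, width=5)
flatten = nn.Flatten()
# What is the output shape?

Input shape: (2, 58, 22, 5)
Output shape: (2, 6380)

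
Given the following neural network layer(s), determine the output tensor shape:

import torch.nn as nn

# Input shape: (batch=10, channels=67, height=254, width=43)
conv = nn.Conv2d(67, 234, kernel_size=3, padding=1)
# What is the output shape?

Input shape: (10, 67, 254, 43)
Output shape: (10, 234, 254, 43)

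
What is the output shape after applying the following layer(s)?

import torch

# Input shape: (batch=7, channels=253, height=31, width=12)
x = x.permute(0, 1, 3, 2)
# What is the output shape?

Input shape: (7, 253, 31, 12)
Output shape: (7, 253, 12, 31)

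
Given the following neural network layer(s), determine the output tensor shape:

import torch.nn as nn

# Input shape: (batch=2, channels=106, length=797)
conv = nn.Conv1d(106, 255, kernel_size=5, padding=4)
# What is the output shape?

Input shape: (2, 106, 797)
Output shape: (2, 255, 801)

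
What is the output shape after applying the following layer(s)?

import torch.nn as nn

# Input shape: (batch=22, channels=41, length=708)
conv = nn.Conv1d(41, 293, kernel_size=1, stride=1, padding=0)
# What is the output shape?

Input shape: (22, 41, 708)
Output shape: (22, 293, 708)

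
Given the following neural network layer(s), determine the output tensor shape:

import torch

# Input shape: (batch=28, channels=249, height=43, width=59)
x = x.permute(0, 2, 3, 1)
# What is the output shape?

Input shape: (28, 249, 43, 59)
Output shape: (28, 43, 59, 249)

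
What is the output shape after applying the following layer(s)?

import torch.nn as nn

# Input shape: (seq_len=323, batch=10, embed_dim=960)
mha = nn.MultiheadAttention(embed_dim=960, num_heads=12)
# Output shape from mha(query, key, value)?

Input shape: (323, 10, 960)
Output shape: (323, 10, 960)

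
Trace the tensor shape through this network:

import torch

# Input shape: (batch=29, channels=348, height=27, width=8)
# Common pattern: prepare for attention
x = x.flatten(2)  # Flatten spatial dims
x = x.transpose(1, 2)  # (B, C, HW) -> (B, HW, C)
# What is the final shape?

Input shape: (29, 348, 27, 8)
  -> after flatten(2): (29, 348, 216)
Output shape: (29, 216, 348)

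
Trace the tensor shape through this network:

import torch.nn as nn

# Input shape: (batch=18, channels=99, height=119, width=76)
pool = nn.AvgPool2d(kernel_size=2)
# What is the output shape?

Input shape: (18, 99, 119, 76)
Output shape: (18, 99, 59, 38)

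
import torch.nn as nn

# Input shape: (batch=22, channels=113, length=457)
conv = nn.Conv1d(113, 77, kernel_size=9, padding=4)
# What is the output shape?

Input shape: (22, 113, 457)
Output shape: (22, 77, 457)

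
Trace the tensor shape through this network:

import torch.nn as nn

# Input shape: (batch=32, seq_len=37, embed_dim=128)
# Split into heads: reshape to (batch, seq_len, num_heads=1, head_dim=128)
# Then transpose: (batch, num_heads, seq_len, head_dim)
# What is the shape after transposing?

Input shape: (32, 37, 128)
  -> after reshape: (32, 37, 1, 128)
Output shape: (32, 1, 37, 128)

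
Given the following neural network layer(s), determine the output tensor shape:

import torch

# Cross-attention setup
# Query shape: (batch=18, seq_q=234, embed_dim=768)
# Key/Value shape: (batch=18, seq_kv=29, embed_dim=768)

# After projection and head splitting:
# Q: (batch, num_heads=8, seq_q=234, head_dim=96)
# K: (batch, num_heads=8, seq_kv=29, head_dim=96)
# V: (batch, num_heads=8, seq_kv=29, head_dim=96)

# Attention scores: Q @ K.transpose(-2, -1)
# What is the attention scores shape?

Input shape: (18, 234, 768)
Output shape: (18, 8, 234, 29)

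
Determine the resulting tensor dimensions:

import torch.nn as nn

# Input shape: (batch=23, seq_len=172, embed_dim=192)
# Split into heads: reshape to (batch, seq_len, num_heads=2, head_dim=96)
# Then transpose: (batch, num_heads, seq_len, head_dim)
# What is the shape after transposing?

Input shape: (23, 172, 192)
  -> after reshape: (23, 172, 2, 96)
Output shape: (23, 2, 172, 96)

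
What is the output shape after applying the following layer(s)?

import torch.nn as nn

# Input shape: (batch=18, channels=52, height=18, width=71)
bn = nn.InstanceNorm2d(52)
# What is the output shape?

Input shape: (18, 52, 18, 71)
Output shape: (18, 52, 18, 71)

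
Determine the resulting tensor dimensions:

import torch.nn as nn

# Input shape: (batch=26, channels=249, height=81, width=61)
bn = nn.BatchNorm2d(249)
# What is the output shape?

Input shape: (26, 249, 81, 61)
Output shape: (26, 249, 81, 61)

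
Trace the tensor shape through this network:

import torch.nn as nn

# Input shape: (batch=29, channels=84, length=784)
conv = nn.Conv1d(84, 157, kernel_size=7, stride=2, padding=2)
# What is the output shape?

Input shape: (29, 84, 784)
Output shape: (29, 157, 391)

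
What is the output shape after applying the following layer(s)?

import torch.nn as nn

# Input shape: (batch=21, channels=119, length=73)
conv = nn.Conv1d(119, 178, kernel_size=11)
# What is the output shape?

Input shape: (21, 119, 73)
Output shape: (21, 178, 63)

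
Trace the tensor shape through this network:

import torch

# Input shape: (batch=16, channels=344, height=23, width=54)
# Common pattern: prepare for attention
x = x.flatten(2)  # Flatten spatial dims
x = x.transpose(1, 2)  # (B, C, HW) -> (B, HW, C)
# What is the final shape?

Input shape: (16, 344, 23, 54)
  -> after flatten(2): (16, 344, 1242)
Output shape: (16, 1242, 344)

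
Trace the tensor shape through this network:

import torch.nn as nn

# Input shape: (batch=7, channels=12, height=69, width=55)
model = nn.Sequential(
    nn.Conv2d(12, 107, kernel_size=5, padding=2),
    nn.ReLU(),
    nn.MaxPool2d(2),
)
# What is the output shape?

Input shape: (7, 12, 69, 55)
  -> after Conv2d: (7, 107, 69, 55)
  -> after ReLU: (7, 107, 69, 55)
Output shape: (7, 107, 34, 27)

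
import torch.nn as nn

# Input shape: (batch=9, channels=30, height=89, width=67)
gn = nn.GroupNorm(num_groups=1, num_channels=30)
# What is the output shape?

Input shape: (9, 30, 89, 67)
Output shape: (9, 30, 89, 67)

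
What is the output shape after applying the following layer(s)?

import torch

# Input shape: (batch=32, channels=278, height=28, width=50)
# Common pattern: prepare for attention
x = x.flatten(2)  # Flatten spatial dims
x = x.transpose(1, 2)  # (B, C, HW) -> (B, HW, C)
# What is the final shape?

Input shape: (32, 278, 28, 50)
  -> after flatten(2): (32, 278, 1400)
Output shape: (32, 1400, 278)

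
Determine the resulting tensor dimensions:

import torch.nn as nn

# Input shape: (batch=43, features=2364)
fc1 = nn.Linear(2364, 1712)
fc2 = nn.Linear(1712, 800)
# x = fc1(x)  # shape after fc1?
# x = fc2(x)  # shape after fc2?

Input shape: (43, 2364)
  -> after fc1: (43, 1712)
Output shape: (43, 800)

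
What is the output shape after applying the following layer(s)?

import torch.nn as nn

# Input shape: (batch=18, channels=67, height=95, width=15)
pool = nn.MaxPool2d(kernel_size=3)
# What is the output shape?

Input shape: (18, 67, 95, 15)
Output shape: (18, 67, 31, 5)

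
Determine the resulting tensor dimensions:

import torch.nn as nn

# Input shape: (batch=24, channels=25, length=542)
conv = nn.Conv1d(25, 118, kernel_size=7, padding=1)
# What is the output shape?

Input shape: (24, 25, 542)
Output shape: (24, 118, 538)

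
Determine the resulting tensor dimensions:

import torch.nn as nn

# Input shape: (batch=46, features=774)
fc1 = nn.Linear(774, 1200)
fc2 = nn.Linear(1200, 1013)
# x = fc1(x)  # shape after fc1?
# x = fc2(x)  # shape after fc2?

Input shape: (46, 774)
  -> after fc1: (46, 1200)
Output shape: (46, 1013)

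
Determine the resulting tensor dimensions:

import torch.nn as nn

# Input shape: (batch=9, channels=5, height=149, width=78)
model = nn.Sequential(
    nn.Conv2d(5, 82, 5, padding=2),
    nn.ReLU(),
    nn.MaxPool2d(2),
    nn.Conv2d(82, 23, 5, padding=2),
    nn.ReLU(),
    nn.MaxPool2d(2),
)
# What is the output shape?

Input shape: (9, 5, 149, 78)
  -> after first Conv2d: (9, 82, 149, 78)
  -> after first MaxPool2d: (9, 82, 74, 39)
  -> after second Conv2d: (9, 23, 74, 39)
Output shape: (9, 23, 37, 19)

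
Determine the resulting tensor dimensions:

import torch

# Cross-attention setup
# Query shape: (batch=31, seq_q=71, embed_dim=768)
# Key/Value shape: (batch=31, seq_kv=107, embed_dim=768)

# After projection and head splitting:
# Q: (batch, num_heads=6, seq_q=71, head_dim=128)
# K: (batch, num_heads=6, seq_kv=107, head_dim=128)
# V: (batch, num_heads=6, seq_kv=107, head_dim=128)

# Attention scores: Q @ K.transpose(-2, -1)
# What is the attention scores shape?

Input shape: (31, 71, 768)
Output shape: (31, 6, 71, 107)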